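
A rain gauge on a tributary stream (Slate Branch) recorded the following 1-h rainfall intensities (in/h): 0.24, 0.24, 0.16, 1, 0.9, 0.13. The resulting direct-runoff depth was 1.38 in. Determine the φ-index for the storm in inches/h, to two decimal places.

φ ≈ 0.26 in/h

Only the 2 blocks with intensity above φ contribute runoff: 1, 0.9 in/h.
Σ(I−φ)·Δt = d  ⇒  (1+0.9 − 2φ)·1 = 1.38
φ = (1.900 − 1.38/1) / 2 = 0.26 in/h.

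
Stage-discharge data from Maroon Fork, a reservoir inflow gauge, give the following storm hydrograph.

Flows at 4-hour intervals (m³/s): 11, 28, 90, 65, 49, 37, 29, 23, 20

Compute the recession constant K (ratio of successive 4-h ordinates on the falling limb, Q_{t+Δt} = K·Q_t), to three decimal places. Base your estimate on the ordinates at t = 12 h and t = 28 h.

K ≈ 0.771

Using the recession-limb readings at t = 12 h and t = 28 h: Q falls from 65 to 23 m³/s over 4 intervals.
K = (Q₂/Q₁)^(1/4) = (23/65)^(1/4) = 0.771.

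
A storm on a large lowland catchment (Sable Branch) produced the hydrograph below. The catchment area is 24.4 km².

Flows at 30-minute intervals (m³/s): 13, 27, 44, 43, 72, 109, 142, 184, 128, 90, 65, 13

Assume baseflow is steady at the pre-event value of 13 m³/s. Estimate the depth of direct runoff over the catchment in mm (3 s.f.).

d ≈ 57.1 mm

Direct runoff: 0.0, 14.0, 31.0, 30.0, 59.0, 96.0, 129.0, 171.0, 115.0, 77.0, 52.0, 0.0 m³/s; ΣQ_DR = 774.0 m³/s.
V = ΣQ_DR · Δt = 774.0 × 1800 s = 1.393 × 10^6 m³.
Over A = 24.4 km², depth = V / A = 57.1 mm.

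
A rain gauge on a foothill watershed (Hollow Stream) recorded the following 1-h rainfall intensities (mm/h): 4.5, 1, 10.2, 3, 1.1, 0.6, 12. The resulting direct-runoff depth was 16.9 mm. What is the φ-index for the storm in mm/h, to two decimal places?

Only the 3 blocks with intensity above φ contribute runoff: 4.5, 10.2, 12 mm/h.
Σ(I−φ)·Δt = d  ⇒  (4.5+10.2+12 − 3φ)·1 = 16.9
φ = (26.70 − 16.9/1) / 3 = 3.27 mm/h.

φ ≈ 3.27 mm/h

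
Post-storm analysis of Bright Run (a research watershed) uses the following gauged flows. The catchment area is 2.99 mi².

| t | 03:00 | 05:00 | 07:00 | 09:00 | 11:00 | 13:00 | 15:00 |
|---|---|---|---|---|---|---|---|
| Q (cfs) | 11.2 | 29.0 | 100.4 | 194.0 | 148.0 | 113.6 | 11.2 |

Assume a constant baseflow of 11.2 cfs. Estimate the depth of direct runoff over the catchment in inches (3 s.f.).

Direct runoff: 0.0, 17.8, 89.2, 182.8, 136.8, 102.4, 0.0 cfs; ΣQ_DR = 529.0 cfs.
V = ΣQ_DR · Δt = 529.0 × 7200 s = 3.809 × 10^6 ft³.
Over A = 2.99 mi², depth = V / A = 0.548 in.

d ≈ 0.548 in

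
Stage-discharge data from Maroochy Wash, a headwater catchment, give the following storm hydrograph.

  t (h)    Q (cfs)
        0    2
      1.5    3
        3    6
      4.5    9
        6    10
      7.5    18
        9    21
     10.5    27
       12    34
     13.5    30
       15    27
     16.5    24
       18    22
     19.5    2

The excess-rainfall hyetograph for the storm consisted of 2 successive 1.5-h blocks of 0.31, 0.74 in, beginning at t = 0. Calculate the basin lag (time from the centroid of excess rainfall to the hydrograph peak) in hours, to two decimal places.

Centroid of excess rainfall: t_c = Σ P_i·t̄_i / ΣP_i = 1.8071 h (block centres at 0.75, 2.25 h).
Hydrograph peak occurs at t = 12 h, so basin lag t_L = 12 − 1.8071 = 10.19 h.

t_L ≈ 10.19 h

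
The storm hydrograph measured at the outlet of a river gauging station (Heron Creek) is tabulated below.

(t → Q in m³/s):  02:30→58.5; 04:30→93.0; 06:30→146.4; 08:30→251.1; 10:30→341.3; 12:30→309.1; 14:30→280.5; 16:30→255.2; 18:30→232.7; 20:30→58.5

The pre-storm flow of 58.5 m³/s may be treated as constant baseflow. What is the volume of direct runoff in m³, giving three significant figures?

Direct-runoff ordinates (Q − Q_b): 0.0, 34.5, 87.9, 192.6, 282.8, 250.6, 222.0, 196.7, 174.2, 0.0 m³/s.
ΣQ_DR = 1441 m³/s.
With Δt = 2 h = 7200 s, V = ΣQ_DR · Δt = 1441 × 7200 = 1.04 × 10^7 m³.

V ≈ 1.04 × 10^7 m³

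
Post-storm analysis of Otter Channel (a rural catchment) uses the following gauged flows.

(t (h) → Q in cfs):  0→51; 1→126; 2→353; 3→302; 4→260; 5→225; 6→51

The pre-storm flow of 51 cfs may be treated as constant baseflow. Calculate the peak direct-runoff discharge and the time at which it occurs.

Subtracting baseflow gives direct-runoff ordinates: 0.0, 75.0, 302.0, 251.0, 209.0, 174.0, 0.0 cfs.
The maximum is 302.0 cfs, occurring at the reading for t = 2 h.

Q_p = 302.0 cfs at t = 2 h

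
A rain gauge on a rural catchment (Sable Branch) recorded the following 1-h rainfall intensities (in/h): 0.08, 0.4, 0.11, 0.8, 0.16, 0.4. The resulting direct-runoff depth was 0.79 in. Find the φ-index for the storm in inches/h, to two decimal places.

φ ≈ 0.27 in/h

Only the 3 blocks with intensity above φ contribute runoff: 0.4, 0.8, 0.4 in/h.
Σ(I−φ)·Δt = d  ⇒  (0.4+0.8+0.4 − 3φ)·1 = 0.79
φ = (1.600 − 0.79/1) / 3 = 0.27 in/h.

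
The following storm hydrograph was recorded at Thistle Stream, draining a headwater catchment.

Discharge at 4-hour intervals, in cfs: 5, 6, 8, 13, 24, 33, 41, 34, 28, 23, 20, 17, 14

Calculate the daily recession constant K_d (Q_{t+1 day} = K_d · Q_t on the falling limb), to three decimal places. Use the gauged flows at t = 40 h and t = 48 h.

K_d ≈ 0.343

Between t = 40 h and t = 48 h the flow falls from 20 to 14 cfs over 2×4 h = 8 h.
Per-interval ratio K = (14/20)^(1/2) = 0.8367; K_d = K^(24/4) = 0.343.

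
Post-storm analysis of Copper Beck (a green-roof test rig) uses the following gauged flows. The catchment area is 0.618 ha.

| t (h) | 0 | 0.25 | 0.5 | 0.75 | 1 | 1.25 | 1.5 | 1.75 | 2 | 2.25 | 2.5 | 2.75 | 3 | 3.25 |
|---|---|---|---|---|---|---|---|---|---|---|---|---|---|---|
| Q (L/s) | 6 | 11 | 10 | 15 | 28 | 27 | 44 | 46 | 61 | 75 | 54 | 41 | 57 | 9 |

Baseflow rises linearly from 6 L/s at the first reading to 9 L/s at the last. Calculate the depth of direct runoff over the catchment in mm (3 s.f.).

d ≈ 55.2 mm

Direct runoff: 0.00, 4.77, 3.54, 8.31, 21.08, 19.85, 36.62, 38.38, 53.15, 66.92, 45.69, 32.46, 48.23, 0.00 L/s; ΣQ_DR = 379.0 L/s.
V = ΣQ_DR · Δt = 379.0 × 900 s = 3.411 × 10^5 L.
Over A = 0.618 ha, depth = V / A = 55.2 mm.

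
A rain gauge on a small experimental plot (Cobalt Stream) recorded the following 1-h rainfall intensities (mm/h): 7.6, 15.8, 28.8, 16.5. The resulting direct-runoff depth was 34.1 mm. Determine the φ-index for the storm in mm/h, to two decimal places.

φ ≈ 9.00 mm/h

Only the 3 blocks with intensity above φ contribute runoff: 15.8, 28.8, 16.5 mm/h.
Σ(I−φ)·Δt = d  ⇒  (15.8+28.8+16.5 − 3φ)·1 = 34.1
φ = (61.10 − 34.1/1) / 3 = 9.00 mm/h.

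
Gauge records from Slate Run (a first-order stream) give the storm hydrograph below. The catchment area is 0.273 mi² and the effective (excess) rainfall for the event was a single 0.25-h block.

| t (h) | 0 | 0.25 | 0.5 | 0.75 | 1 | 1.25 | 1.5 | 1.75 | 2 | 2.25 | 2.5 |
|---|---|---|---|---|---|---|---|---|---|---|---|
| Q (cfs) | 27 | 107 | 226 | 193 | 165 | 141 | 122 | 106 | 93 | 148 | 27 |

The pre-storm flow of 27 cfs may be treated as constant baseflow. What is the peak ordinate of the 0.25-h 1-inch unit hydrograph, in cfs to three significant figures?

Direct runoff: 0.0, 80.0, 199.0, 166.0, 138.0, 114.0, 95.0, 79.0, 66.0, 121.0, 0.0 cfs; ΣQ_DR = 1058 cfs, peak = 199.0 cfs.
Runoff depth d = ΣQ_DR·Δt / A = 1058 × 900 / (0.273 mi²) = 1.501 in.
The 1-inch UH is the DRH scaled by (1 in)/d, so U_p = 199.0 × 1/1.501 = 133 cfs.

U_p ≈ 133 cfs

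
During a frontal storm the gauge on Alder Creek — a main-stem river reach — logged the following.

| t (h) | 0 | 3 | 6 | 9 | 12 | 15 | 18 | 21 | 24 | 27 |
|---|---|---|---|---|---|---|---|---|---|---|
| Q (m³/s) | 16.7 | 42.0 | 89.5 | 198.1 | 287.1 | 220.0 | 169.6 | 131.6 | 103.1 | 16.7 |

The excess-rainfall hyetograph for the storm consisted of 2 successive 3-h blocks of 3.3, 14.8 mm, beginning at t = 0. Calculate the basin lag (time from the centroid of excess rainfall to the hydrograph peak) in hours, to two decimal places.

Centroid of excess rainfall: t_c = Σ P_i·t̄_i / ΣP_i = 3.9530 h (block centres at 1.5, 4.5 h).
Hydrograph peak occurs at t = 12 h, so basin lag t_L = 12 − 3.9530 = 8.05 h.

t_L ≈ 8.05 h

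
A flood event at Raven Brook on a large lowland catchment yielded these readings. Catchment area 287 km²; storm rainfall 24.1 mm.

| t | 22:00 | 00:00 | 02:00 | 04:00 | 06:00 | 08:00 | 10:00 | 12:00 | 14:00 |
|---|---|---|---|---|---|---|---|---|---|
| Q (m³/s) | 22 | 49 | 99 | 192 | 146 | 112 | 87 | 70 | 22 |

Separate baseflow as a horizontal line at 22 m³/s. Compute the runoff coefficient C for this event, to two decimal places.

C ≈ 0.63

ΣQ_DR = 601.0 m³/s; V = ΣQ_DR·Δt = 4.327 × 10^6 m³.
Runoff depth d = V / A = 15.08 mm.
C = d / P = 15.08 / 24.1 = 0.63.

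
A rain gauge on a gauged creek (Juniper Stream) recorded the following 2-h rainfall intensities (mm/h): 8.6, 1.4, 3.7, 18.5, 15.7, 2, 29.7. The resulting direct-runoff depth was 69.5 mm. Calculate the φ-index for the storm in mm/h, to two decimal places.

Only the 3 blocks with intensity above φ contribute runoff: 18.5, 15.7, 29.7 mm/h.
Σ(I−φ)·Δt = d  ⇒  (18.5+15.7+29.7 − 3φ)·2 = 69.5
φ = (63.90 − 69.5/2) / 3 = 9.72 mm/h.

φ ≈ 9.72 mm/h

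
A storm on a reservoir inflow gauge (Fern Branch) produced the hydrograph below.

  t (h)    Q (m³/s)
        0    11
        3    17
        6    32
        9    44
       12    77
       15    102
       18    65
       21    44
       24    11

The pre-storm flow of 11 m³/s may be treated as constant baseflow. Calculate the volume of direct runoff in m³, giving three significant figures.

V ≈ 3.28 × 10^6 m³

Direct-runoff ordinates (Q − Q_b): 0.0, 6.0, 21.0, 33.0, 66.0, 91.0, 54.0, 33.0, 0.0 m³/s.
ΣQ_DR = 304.0 m³/s.
With Δt = 3 h = 10800 s, V = ΣQ_DR · Δt = 304.0 × 10800 = 3.28 × 10^6 m³.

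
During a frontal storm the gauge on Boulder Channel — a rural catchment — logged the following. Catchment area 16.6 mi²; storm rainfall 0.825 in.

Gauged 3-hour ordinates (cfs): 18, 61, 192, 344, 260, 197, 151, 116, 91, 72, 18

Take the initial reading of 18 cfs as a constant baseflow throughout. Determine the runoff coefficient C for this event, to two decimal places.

C ≈ 0.45

ΣQ_DR = 1322 cfs; V = ΣQ_DR·Δt = 1.428 × 10^7 ft³.
Runoff depth d = V / A = 0.3702 in.
C = d / P = 0.3702 / 0.825 = 0.45.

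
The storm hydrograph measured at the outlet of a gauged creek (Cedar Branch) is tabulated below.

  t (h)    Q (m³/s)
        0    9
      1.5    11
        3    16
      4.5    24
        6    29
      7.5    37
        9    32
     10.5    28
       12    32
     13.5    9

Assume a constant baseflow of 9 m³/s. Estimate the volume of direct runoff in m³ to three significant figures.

Direct-runoff ordinates (Q − Q_b): 0.0, 2.0, 7.0, 15.0, 20.0, 28.0, 23.0, 19.0, 23.0, 0.0 m³/s.
ΣQ_DR = 137.0 m³/s.
With Δt = 1.5 h = 5400 s, V = ΣQ_DR · Δt = 137.0 × 5400 = 7.40 × 10^5 m³.

V ≈ 7.40 × 10^5 m³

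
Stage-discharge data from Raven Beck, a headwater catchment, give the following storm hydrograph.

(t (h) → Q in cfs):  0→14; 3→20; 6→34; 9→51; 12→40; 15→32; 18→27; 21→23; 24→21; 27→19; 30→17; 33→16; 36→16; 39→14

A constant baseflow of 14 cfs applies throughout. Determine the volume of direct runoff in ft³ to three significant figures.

Direct-runoff ordinates (Q − Q_b): 0.0, 6.0, 20.0, 37.0, 26.0, 18.0, 13.0, 9.0, 7.0, 5.0, 3.0, 2.0, 2.0, 0.0 cfs.
ΣQ_DR = 148.0 cfs.
With Δt = 3 h = 10800 s, V = ΣQ_DR · Δt = 148.0 × 10800 = 1.60 × 10^6 ft³.

V ≈ 1.60 × 10^6 ft³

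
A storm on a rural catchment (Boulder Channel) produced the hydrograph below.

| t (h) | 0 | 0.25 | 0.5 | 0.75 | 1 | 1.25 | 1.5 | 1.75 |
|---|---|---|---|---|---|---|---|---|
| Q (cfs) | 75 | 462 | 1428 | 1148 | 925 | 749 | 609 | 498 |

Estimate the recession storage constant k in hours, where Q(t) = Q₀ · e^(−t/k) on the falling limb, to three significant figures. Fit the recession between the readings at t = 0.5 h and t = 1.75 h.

On the falling limb, Q drops from 1428 to 498 cfs between t = 0.5 h and t = 1.75 h (Δt = 1.25 h).
k = −Δt / ln(Q₂/Q₁) = −1.25 / ln(498/1428) = 1.19 h.

k ≈ 1.19 h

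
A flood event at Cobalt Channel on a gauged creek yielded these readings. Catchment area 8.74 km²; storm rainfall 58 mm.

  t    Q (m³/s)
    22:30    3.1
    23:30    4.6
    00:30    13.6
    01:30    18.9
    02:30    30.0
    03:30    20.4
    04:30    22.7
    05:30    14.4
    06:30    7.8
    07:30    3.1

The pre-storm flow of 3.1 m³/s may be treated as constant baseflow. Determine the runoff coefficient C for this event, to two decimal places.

ΣQ_DR = 107.6 m³/s; V = ΣQ_DR·Δt = 3.874 × 10^5 m³.
Runoff depth d = V / A = 44.32 mm.
C = d / P = 44.32 / 58 = 0.76.

C ≈ 0.76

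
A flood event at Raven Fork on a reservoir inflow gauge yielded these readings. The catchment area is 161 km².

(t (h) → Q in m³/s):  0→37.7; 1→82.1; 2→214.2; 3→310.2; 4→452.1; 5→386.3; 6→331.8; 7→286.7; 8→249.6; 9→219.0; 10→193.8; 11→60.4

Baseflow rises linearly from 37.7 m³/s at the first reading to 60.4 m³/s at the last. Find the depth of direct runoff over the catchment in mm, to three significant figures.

d ≈ 50.0 mm

Direct runoff: 0.00, 42.34, 172.37, 266.31, 406.15, 338.28, 281.72, 234.55, 195.39, 162.73, 135.46, 0.00 m³/s; ΣQ_DR = 2235 m³/s.
V = ΣQ_DR · Δt = 2235 × 3600 s = 8.047 × 10^6 m³.
Over A = 161 km², depth = V / A = 50.0 mm.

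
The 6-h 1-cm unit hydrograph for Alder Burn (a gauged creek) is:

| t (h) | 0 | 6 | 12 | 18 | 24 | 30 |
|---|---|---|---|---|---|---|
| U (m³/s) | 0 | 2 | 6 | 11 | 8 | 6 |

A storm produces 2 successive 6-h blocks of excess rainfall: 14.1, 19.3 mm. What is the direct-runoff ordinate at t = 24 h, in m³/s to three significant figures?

By discrete convolution, Q_j = Σ (P_i / 10 mm) · U_{j−i}.
At t = 24 h (j=4): Q = (14.1/10)·8 + (19.3/10)·11 = 32.5 m³/s.

Q ≈ 32.5 m³/s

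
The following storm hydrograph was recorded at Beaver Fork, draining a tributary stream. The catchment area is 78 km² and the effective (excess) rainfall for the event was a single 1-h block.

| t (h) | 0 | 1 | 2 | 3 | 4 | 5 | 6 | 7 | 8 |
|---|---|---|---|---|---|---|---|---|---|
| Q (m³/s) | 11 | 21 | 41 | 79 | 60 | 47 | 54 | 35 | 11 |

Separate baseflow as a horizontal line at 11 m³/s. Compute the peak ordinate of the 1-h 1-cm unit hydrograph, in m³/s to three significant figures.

Direct runoff: 0.0, 10.0, 30.0, 68.0, 49.0, 36.0, 43.0, 24.0, 0.0 m³/s; ΣQ_DR = 260.0 m³/s, peak = 68.0 m³/s.
Runoff depth d = ΣQ_DR·Δt / A = 260.0 × 3600 / (78 km²) = 12.00 mm.
The 1-cm UH is the DRH scaled by (10 mm)/d, so U_p = 68.0 × 10/12.00 = 56.7 m³/s.

U_p ≈ 56.7 m³/s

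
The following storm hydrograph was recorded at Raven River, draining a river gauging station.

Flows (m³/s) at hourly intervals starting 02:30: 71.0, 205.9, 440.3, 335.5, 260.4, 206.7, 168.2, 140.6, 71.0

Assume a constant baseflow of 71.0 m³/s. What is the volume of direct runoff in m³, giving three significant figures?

Direct-runoff ordinates (Q − Q_b): 0.0, 134.9, 369.3, 264.5, 189.4, 135.7, 97.2, 69.6, 0.0 m³/s.
ΣQ_DR = 1261 m³/s.
With Δt = 1 h = 3600 s, V = ΣQ_DR · Δt = 1261 × 3600 = 4.54 × 10^6 m³.

V ≈ 4.54 × 10^6 m³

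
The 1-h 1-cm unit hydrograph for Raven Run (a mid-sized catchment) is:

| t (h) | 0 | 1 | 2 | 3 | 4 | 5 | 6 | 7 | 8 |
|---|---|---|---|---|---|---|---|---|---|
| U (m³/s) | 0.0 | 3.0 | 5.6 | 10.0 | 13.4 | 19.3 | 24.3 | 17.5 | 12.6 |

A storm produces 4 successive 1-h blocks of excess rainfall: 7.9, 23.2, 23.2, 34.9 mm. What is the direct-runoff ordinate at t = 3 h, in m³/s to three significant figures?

Q ≈ 27.9 m³/s

By discrete convolution, Q_j = Σ (P_i / 10 mm) · U_{j−i}.
At t = 3 h (j=3): Q = (7.9/10)·10.0 + (23.2/10)·5.6 + (23.2/10)·3.0 + (34.9/10)·0.0 = 27.9 m³/s.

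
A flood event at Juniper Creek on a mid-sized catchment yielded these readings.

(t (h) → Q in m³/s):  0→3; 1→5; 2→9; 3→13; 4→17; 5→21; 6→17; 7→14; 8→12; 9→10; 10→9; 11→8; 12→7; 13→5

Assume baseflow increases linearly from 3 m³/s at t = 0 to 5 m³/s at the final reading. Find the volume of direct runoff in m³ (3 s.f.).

V ≈ 3.38 × 10^5 m³

Direct-runoff ordinates (Q − Q_b): 0.00, 1.85, 5.69, 9.54, 13.38, 17.23, 13.08, 9.92, 7.77, 5.62, 4.46, 3.31, 2.15, 0.00 m³/s.
ΣQ_DR = 94.00 m³/s.
With Δt = 1 h = 3600 s, V = ΣQ_DR · Δt = 94.00 × 3600 = 3.38 × 10^5 m³.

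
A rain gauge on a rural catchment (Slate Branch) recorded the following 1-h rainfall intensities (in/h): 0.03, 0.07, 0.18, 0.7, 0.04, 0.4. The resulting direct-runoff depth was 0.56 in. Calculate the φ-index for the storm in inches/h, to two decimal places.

φ ≈ 0.27 in/h

Only the 2 blocks with intensity above φ contribute runoff: 0.7, 0.4 in/h.
Σ(I−φ)·Δt = d  ⇒  (0.7+0.4 − 2φ)·1 = 0.56
φ = (1.100 − 0.56/1) / 2 = 0.27 in/h.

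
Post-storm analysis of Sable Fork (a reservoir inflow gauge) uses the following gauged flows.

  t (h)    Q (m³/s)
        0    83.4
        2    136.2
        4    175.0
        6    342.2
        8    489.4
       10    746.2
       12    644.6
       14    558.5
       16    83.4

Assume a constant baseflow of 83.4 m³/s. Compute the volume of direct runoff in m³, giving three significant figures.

V ≈ 1.81 × 10^7 m³

Direct-runoff ordinates (Q − Q_b): 0.0, 52.8, 91.6, 258.8, 406.0, 662.8, 561.2, 475.1, 0.0 m³/s.
ΣQ_DR = 2508 m³/s.
With Δt = 2 h = 7200 s, V = ΣQ_DR · Δt = 2508 × 7200 = 1.81 × 10^7 m³.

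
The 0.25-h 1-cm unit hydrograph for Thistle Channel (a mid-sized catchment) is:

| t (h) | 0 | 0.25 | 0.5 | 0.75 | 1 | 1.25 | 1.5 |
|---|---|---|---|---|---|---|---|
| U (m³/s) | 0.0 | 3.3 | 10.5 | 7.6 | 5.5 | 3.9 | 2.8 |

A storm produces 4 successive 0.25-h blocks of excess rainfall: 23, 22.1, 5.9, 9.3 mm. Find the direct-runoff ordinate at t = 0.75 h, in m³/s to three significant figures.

Q ≈ 42.6 m³/s

By discrete convolution, Q_j = Σ (P_i / 10 mm) · U_{j−i}.
At t = 0.75 h (j=3): Q = (23/10)·7.6 + (22.1/10)·10.5 + (5.9/10)·3.3 + (9.3/10)·0.0 = 42.6 m³/s.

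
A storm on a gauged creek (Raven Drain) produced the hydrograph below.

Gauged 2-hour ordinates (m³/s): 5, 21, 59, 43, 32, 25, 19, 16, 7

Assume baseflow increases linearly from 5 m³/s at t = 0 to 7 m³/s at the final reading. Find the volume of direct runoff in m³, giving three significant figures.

Direct-runoff ordinates (Q − Q_b): 0.00, 15.75, 53.50, 37.25, 26.00, 18.75, 12.50, 9.25, 0.00 m³/s.
ΣQ_DR = 173.0 m³/s.
With Δt = 2 h = 7200 s, V = ΣQ_DR · Δt = 173.0 × 7200 = 1.25 × 10^6 m³.

V ≈ 1.25 × 10^6 m³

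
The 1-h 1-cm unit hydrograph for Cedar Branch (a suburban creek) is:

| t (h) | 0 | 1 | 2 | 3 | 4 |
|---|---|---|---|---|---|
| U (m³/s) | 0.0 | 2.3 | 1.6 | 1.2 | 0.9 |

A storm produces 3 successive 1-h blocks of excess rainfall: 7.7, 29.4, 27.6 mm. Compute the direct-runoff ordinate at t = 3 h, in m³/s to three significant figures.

By discrete convolution, Q_j = Σ (P_i / 10 mm) · U_{j−i}.
At t = 3 h (j=3): Q = (7.7/10)·1.2 + (29.4/10)·1.6 + (27.6/10)·2.3 = 12.0 m³/s.

Q ≈ 12.0 m³/s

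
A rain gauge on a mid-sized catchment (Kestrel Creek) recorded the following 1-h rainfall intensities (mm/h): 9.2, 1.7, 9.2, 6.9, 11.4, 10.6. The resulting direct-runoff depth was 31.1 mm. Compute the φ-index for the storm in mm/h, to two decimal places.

Only the 5 blocks with intensity above φ contribute runoff: 9.2, 9.2, 6.9, 11.4, 10.6 mm/h.
Σ(I−φ)·Δt = d  ⇒  (9.2+9.2+6.9+11.4+10.6 − 5φ)·1 = 31.1
φ = (47.30 − 31.1/1) / 5 = 3.24 mm/h.

φ ≈ 3.24 mm/h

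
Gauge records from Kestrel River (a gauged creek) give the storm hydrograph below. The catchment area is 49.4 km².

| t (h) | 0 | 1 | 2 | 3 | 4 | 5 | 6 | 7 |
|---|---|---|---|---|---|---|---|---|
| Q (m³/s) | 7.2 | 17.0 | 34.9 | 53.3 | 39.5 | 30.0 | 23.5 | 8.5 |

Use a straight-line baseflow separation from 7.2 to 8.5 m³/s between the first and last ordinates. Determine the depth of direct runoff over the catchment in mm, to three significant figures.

Direct runoff: 0.00, 9.61, 27.33, 45.54, 31.56, 21.87, 15.19, 0.00 m³/s; ΣQ_DR = 151.1 m³/s.
V = ΣQ_DR · Δt = 151.1 × 3600 s = 5.440 × 10^5 m³.
Over A = 49.4 km², depth = V / A = 11.0 mm.

d ≈ 11.0 mm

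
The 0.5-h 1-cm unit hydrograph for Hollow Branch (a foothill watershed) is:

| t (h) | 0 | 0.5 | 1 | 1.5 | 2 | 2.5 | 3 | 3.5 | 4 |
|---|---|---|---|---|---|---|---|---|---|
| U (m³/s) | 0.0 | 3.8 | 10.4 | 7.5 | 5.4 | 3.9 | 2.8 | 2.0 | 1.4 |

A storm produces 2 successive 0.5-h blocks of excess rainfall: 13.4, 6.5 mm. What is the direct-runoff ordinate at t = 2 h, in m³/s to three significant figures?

By discrete convolution, Q_j = Σ (P_i / 10 mm) · U_{j−i}.
At t = 2 h (j=4): Q = (13.4/10)·5.4 + (6.5/10)·7.5 = 12.1 m³/s.

Q ≈ 12.1 m³/s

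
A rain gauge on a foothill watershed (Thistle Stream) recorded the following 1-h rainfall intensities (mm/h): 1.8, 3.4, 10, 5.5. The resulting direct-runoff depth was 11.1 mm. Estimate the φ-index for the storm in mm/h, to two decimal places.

Only the 3 blocks with intensity above φ contribute runoff: 3.4, 10, 5.5 mm/h.
Σ(I−φ)·Δt = d  ⇒  (3.4+10+5.5 − 3φ)·1 = 11.1
φ = (18.90 − 11.1/1) / 3 = 2.60 mm/h.

φ ≈ 2.60 mm/h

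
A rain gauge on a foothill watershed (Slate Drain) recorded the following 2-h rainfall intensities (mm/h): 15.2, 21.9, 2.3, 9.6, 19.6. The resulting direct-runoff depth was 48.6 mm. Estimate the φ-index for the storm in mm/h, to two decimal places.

Only the 3 blocks with intensity above φ contribute runoff: 15.2, 21.9, 19.6 mm/h.
Σ(I−φ)·Δt = d  ⇒  (15.2+21.9+19.6 − 3φ)·2 = 48.6
φ = (56.70 − 48.6/2) / 3 = 10.80 mm/h.

φ ≈ 10.80 mm/h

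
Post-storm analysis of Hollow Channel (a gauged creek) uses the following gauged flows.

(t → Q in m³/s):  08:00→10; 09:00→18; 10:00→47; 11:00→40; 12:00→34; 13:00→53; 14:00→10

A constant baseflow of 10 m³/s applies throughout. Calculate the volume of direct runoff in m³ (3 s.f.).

Direct-runoff ordinates (Q − Q_b): 0.0, 8.0, 37.0, 30.0, 24.0, 43.0, 0.0 m³/s.
ΣQ_DR = 142.0 m³/s.
With Δt = 1 h = 3600 s, V = ΣQ_DR · Δt = 142.0 × 3600 = 5.11 × 10^5 m³.

V ≈ 5.11 × 10^5 m³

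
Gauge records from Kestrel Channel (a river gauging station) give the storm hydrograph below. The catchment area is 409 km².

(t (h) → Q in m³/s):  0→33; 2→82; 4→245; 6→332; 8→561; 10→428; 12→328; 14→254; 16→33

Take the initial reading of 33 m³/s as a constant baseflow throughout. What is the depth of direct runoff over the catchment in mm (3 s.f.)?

Direct runoff: 0.0, 49.0, 212.0, 299.0, 528.0, 395.0, 295.0, 221.0, 0.0 m³/s; ΣQ_DR = 1999 m³/s.
V = ΣQ_DR · Δt = 1999 × 7200 s = 1.439 × 10^7 m³.
Over A = 409 km², depth = V / A = 35.2 mm.

d ≈ 35.2 mm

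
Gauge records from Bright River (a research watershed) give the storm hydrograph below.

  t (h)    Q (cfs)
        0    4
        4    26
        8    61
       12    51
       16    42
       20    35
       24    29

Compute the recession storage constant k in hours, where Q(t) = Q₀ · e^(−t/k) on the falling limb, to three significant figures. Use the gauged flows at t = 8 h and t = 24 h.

k ≈ 21.5 h

On the falling limb, Q drops from 61 to 29 cfs between t = 8 h and t = 24 h (Δt = 16 h).
k = −Δt / ln(Q₂/Q₁) = −16 / ln(29/61) = 21.5 h.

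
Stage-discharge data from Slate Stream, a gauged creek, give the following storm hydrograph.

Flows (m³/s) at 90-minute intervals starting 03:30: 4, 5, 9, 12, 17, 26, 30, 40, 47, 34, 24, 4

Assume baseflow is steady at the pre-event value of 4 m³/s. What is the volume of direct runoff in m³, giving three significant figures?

Direct-runoff ordinates (Q − Q_b): 0.0, 1.0, 5.0, 8.0, 13.0, 22.0, 26.0, 36.0, 43.0, 30.0, 20.0, 0.0 m³/s.
ΣQ_DR = 204.0 m³/s.
With Δt = 1.5 h = 5400 s, V = ΣQ_DR · Δt = 204.0 × 5400 = 1.10 × 10^6 m³.

V ≈ 1.10 × 10^6 m³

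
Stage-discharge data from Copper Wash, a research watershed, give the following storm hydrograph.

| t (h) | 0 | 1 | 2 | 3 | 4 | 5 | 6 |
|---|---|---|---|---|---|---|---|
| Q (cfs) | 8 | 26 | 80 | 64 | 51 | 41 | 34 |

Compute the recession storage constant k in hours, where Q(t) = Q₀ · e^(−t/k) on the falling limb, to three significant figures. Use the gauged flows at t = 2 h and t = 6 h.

On the falling limb, Q drops from 80 to 34 cfs between t = 2 h and t = 6 h (Δt = 4 h).
k = −Δt / ln(Q₂/Q₁) = −4 / ln(34/80) = 4.67 h.

k ≈ 4.67 h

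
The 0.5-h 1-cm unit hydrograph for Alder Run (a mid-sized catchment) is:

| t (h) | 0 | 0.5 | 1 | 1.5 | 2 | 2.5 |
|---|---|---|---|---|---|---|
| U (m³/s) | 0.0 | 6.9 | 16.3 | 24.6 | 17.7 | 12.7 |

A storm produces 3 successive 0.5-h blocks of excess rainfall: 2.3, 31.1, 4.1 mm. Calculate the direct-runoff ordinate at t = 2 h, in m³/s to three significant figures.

Q ≈ 87.3 m³/s

By discrete convolution, Q_j = Σ (P_i / 10 mm) · U_{j−i}.
At t = 2 h (j=4): Q = (2.3/10)·17.7 + (31.1/10)·24.6 + (4.1/10)·16.3 = 87.3 m³/s.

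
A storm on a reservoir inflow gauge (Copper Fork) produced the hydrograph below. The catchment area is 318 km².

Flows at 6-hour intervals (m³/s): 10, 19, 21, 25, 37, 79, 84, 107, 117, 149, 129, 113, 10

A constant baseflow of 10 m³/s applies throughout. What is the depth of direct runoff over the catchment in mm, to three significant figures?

d ≈ 52.3 mm

Direct runoff: 0.0, 9.0, 11.0, 15.0, 27.0, 69.0, 74.0, 97.0, 107.0, 139.0, 119.0, 103.0, 0.0 m³/s; ΣQ_DR = 770.0 m³/s.
V = ΣQ_DR · Δt = 770.0 × 21600 s = 1.663 × 10^7 m³.
Over A = 318 km², depth = V / A = 52.3 mm.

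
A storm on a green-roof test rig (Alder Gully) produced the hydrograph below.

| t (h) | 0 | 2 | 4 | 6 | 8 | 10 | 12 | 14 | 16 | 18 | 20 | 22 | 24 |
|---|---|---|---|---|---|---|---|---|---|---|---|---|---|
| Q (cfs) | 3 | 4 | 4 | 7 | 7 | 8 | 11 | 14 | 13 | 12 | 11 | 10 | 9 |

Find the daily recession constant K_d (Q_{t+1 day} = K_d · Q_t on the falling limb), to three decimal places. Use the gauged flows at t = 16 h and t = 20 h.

K_d ≈ 0.367

Between t = 16 h and t = 20 h the flow falls from 13 to 11 cfs over 2×2 h = 4 h.
Per-interval ratio K = (11/13)^(1/2) = 0.9199; K_d = K^(24/2) = 0.367.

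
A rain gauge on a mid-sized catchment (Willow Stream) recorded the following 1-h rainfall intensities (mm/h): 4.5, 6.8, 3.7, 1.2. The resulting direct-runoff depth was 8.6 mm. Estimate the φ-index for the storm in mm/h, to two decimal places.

φ ≈ 2.13 mm/h

Only the 3 blocks with intensity above φ contribute runoff: 4.5, 6.8, 3.7 mm/h.
Σ(I−φ)·Δt = d  ⇒  (4.5+6.8+3.7 − 3φ)·1 = 8.6
φ = (15.00 − 8.6/1) / 3 = 2.13 mm/h.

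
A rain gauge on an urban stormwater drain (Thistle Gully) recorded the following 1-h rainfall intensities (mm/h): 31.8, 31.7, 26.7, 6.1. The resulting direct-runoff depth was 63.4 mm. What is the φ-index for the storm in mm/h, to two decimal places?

Only the 3 blocks with intensity above φ contribute runoff: 31.8, 31.7, 26.7 mm/h.
Σ(I−φ)·Δt = d  ⇒  (31.8+31.7+26.7 − 3φ)·1 = 63.4
φ = (90.20 − 63.4/1) / 3 = 8.93 mm/h.

φ ≈ 8.93 mm/h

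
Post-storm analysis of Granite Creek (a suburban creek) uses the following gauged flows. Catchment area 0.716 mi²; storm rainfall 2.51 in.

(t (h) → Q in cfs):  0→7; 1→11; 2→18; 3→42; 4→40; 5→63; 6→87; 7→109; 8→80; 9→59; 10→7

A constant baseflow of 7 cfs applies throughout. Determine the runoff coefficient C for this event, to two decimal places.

C ≈ 0.38

ΣQ_DR = 446.0 cfs; V = ΣQ_DR·Δt = 1.606 × 10^6 ft³.
Runoff depth d = V / A = 0.9652 in.
C = d / P = 0.9652 / 2.51 = 0.38.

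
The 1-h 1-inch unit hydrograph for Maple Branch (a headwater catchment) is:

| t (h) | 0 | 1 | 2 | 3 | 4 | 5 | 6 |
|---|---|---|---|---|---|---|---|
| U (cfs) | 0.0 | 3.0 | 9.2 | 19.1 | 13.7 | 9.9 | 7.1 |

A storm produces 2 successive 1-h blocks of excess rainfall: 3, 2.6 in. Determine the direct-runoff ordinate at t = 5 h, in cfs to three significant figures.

Q ≈ 65.3 cfs

By discrete convolution, Q_j = Σ (P_i / 1 in) · U_{j−i}.
At t = 5 h (j=5): Q = (3/1)·9.9 + (2.6/1)·13.7 = 65.3 cfs.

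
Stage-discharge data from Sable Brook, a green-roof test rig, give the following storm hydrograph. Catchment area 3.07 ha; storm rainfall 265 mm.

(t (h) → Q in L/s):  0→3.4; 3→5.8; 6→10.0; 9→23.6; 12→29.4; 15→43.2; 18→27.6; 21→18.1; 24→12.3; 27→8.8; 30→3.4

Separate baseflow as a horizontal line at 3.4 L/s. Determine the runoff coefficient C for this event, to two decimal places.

ΣQ_DR = 148.2 L/s; V = ΣQ_DR·Δt = 1.601 × 10^6 L.
Runoff depth d = V / A = 52.14 mm.
C = d / P = 52.14 / 265 = 0.20.

C ≈ 0.20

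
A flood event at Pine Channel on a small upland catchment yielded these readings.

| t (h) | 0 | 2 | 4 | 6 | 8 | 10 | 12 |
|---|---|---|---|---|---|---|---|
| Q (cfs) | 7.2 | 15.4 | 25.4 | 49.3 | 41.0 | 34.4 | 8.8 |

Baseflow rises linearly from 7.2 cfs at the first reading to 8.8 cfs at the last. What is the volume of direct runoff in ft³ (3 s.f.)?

Direct-runoff ordinates (Q − Q_b): 0.00, 7.93, 17.67, 41.30, 32.73, 25.87, 0.00 cfs.
ΣQ_DR = 125.5 cfs.
With Δt = 2 h = 7200 s, V = ΣQ_DR · Δt = 125.5 × 7200 = 9.04 × 10^5 ft³.

V ≈ 9.04 × 10^5 ft³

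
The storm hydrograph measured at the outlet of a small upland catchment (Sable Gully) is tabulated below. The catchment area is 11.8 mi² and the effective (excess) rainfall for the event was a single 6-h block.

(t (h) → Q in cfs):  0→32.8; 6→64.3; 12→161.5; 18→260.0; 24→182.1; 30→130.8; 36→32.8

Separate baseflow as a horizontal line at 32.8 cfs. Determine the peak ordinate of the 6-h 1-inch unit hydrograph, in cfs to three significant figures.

U_p ≈ 454 cfs

Direct runoff: 0.0, 31.5, 128.7, 227.2, 149.3, 98.0, 0.0 cfs; ΣQ_DR = 634.7 cfs, peak = 227.2 cfs.
Runoff depth d = ΣQ_DR·Δt / A = 634.7 × 21600 / (11.8 mi²) = 0.5001 in.
The 1-inch UH is the DRH scaled by (1 in)/d, so U_p = 227.2 × 1/0.5001 = 454 cfs.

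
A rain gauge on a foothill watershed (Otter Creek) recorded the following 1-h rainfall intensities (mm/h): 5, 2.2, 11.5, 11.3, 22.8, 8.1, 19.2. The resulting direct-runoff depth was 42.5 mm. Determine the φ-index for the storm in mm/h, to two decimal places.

φ ≈ 6.08 mm/h

Only the 5 blocks with intensity above φ contribute runoff: 11.5, 11.3, 22.8, 8.1, 19.2 mm/h.
Σ(I−φ)·Δt = d  ⇒  (11.5+11.3+22.8+8.1+19.2 − 5φ)·1 = 42.5
φ = (72.90 − 42.5/1) / 5 = 6.08 mm/h.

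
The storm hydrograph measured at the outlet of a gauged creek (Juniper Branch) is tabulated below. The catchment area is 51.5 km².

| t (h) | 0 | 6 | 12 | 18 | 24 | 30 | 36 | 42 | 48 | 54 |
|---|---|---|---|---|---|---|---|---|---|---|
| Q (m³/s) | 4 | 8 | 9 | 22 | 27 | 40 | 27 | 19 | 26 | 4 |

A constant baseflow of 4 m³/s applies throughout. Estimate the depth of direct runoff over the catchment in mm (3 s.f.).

Direct runoff: 0.0, 4.0, 5.0, 18.0, 23.0, 36.0, 23.0, 15.0, 22.0, 0.0 m³/s; ΣQ_DR = 146.0 m³/s.
V = ΣQ_DR · Δt = 146.0 × 21600 s = 3.154 × 10^6 m³.
Over A = 51.5 km², depth = V / A = 61.2 mm.

d ≈ 61.2 mm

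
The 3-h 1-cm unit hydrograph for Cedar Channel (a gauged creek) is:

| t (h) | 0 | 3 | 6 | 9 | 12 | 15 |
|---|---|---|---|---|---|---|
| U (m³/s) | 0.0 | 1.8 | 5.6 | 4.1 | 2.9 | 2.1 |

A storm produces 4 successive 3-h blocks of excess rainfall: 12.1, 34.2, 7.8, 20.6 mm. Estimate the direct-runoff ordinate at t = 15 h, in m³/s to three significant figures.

By discrete convolution, Q_j = Σ (P_i / 10 mm) · U_{j−i}.
At t = 15 h (j=5): Q = (12.1/10)·2.1 + (34.2/10)·2.9 + (7.8/10)·4.1 + (20.6/10)·5.6 = 27.2 m³/s.

Q ≈ 27.2 m³/s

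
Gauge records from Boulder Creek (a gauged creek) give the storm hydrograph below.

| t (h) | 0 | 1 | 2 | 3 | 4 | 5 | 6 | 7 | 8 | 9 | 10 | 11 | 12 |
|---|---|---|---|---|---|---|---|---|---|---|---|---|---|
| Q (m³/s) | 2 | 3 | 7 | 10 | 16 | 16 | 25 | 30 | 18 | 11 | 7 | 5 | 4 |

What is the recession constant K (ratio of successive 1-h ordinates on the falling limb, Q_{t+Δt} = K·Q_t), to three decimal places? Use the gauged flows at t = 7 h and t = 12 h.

K ≈ 0.668

Using the recession-limb readings at t = 7 h and t = 12 h: Q falls from 30 to 4 m³/s over 5 intervals.
K = (Q₂/Q₁)^(1/5) = (4/30)^(1/5) = 0.668.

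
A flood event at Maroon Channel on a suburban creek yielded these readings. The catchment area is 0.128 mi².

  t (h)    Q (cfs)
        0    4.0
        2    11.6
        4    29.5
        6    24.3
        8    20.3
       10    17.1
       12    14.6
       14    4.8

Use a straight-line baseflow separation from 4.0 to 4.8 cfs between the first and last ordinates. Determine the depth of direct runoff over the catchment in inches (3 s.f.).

Direct runoff: 0.00, 7.49, 25.27, 19.96, 15.84, 12.53, 9.91, 0.00 cfs; ΣQ_DR = 91.00 cfs.
V = ΣQ_DR · Δt = 91.00 × 7200 s = 6.552 × 10^5 ft³.
Over A = 0.128 mi², depth = V / A = 2.20 in.

d ≈ 2.20 in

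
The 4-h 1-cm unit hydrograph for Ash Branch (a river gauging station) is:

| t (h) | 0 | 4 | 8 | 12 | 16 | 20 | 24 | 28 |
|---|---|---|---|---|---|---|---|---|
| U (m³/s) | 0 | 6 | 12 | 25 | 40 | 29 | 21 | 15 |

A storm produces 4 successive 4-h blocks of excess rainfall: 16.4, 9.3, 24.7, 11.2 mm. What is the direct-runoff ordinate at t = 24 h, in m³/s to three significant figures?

Q ≈ 188 m³/s

By discrete convolution, Q_j = Σ (P_i / 10 mm) · U_{j−i}.
At t = 24 h (j=6): Q = (16.4/10)·21 + (9.3/10)·29 + (24.7/10)·40 + (11.2/10)·25 = 188 m³/s.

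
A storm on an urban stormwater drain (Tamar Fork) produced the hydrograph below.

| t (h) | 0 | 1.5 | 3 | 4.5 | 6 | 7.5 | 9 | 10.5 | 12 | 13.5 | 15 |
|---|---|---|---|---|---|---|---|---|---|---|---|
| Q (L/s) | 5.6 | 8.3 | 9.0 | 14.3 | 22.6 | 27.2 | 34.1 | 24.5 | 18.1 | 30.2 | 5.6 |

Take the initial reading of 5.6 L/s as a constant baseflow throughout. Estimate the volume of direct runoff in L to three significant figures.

V ≈ 7.45 × 10^5 L

Direct-runoff ordinates (Q − Q_b): 0.0, 2.7, 3.4, 8.7, 17.0, 21.6, 28.5, 18.9, 12.5, 24.6, 0.0 L/s.
ΣQ_DR = 137.9 L/s.
With Δt = 1.5 h = 5400 s, V = ΣQ_DR · Δt = 137.9 × 5400 = 7.45 × 10^5 L.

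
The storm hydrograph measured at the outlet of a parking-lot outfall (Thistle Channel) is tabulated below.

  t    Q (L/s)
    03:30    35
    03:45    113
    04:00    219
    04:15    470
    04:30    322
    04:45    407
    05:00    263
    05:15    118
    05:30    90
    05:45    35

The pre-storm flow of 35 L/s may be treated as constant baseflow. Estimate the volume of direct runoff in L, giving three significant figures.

Direct-runoff ordinates (Q − Q_b): 0.0, 78.0, 184.0, 435.0, 287.0, 372.0, 228.0, 83.0, 55.0, 0.0 L/s.
ΣQ_DR = 1722 L/s.
With Δt = 0.25 h = 900 s, V = ΣQ_DR · Δt = 1722 × 900 = 1.55 × 10^6 L.

V ≈ 1.55 × 10^6 L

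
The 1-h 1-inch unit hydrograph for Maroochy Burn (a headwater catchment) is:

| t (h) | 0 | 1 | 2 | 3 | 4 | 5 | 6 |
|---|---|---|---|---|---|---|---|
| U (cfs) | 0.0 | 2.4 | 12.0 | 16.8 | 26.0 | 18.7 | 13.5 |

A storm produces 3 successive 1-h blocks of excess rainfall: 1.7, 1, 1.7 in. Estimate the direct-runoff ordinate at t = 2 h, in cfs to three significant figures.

Q ≈ 22.8 cfs

By discrete convolution, Q_j = Σ (P_i / 1 in) · U_{j−i}.
At t = 2 h (j=2): Q = (1.7/1)·12.0 + (1/1)·2.4 + (1.7/1)·0.0 = 22.8 cfs.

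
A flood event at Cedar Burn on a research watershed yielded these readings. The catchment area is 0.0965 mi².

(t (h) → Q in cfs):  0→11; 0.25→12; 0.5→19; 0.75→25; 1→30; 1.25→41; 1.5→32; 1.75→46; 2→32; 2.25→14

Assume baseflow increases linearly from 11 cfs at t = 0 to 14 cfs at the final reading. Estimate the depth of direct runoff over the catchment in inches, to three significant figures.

Direct runoff: 0.00, 0.67, 7.33, 13.00, 17.67, 28.33, 19.00, 32.67, 18.33, 0.00 cfs; ΣQ_DR = 137.0 cfs.
V = ΣQ_DR · Δt = 137.0 × 900 s = 1.233 × 10^5 ft³.
Over A = 0.0965 mi², depth = V / A = 0.550 in.

d ≈ 0.550 in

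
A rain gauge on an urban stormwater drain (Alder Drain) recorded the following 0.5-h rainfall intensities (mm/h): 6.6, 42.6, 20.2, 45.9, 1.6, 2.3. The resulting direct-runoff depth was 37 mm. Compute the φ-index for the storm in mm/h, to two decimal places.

Only the 3 blocks with intensity above φ contribute runoff: 42.6, 20.2, 45.9 mm/h.
Σ(I−φ)·Δt = d  ⇒  (42.6+20.2+45.9 − 3φ)·0.5 = 37
φ = (108.7 − 37/0.5) / 3 = 11.57 mm/h.

φ ≈ 11.57 mm/h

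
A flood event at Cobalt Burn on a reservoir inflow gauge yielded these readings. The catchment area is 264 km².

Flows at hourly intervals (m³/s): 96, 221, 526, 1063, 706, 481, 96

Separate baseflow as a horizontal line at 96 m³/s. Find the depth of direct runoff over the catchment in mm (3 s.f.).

Direct runoff: 0.0, 125.0, 430.0, 967.0, 610.0, 385.0, 0.0 m³/s; ΣQ_DR = 2517 m³/s.
V = ΣQ_DR · Δt = 2517 × 3600 s = 9.061 × 10^6 m³.
Over A = 264 km², depth = V / A = 34.3 mm.

d ≈ 34.3 mm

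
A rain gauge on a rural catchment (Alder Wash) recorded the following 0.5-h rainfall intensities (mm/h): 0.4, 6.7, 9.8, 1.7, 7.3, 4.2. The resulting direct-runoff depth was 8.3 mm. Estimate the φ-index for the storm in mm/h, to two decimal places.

φ ≈ 2.85 mm/h

Only the 4 blocks with intensity above φ contribute runoff: 6.7, 9.8, 7.3, 4.2 mm/h.
Σ(I−φ)·Δt = d  ⇒  (6.7+9.8+7.3+4.2 − 4φ)·0.5 = 8.3
φ = (28.00 − 8.3/0.5) / 4 = 2.85 mm/h.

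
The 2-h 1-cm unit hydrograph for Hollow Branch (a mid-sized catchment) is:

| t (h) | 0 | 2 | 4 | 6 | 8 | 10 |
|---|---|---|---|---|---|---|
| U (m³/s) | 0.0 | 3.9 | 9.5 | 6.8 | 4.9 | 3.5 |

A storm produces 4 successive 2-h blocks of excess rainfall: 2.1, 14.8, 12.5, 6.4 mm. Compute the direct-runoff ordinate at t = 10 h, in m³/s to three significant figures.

By discrete convolution, Q_j = Σ (P_i / 10 mm) · U_{j−i}.
At t = 10 h (j=5): Q = (2.1/10)·3.5 + (14.8/10)·4.9 + (12.5/10)·6.8 + (6.4/10)·9.5 = 22.6 m³/s.

Q ≈ 22.6 m³/s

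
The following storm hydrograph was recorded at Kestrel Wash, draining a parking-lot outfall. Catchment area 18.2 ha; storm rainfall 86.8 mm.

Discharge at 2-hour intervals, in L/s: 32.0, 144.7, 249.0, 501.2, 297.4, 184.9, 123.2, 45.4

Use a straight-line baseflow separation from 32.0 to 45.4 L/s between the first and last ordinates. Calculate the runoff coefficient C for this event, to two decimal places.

C ≈ 0.58

ΣQ_DR = 1268 L/s; V = ΣQ_DR·Δt = 9.131 × 10^6 L.
Runoff depth d = V / A = 50.17 mm.
C = d / P = 50.17 / 86.8 = 0.58.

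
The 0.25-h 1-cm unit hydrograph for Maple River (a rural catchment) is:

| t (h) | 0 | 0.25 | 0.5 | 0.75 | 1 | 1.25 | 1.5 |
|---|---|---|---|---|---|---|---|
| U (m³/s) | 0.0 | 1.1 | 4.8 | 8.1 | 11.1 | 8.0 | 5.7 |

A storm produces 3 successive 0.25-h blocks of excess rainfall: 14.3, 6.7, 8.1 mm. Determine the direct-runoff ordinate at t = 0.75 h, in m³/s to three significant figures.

Q ≈ 15.7 m³/s

By discrete convolution, Q_j = Σ (P_i / 10 mm) · U_{j−i}.
At t = 0.75 h (j=3): Q = (14.3/10)·8.1 + (6.7/10)·4.8 + (8.1/10)·1.1 = 15.7 m³/s.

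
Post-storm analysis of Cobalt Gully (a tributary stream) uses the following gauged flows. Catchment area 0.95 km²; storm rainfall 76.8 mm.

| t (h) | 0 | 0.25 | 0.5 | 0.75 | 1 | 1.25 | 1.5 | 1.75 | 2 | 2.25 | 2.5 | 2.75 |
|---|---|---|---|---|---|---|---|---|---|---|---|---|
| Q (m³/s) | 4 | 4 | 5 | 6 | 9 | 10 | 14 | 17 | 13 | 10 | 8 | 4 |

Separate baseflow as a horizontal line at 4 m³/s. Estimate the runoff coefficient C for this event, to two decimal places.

C ≈ 0.69

ΣQ_DR = 56.00 m³/s; V = ΣQ_DR·Δt = 50400 m³.
Runoff depth d = V / A = 53.05 mm.
C = d / P = 53.05 / 76.8 = 0.69.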